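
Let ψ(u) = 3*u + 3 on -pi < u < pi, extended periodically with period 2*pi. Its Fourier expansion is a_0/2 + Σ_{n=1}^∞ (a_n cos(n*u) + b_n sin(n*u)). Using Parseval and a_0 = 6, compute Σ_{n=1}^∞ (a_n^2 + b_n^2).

Parseval: a_0^2/2 + Σ_{n≥1} (a_n^2+b_n^2) = 1/pi ∫_{-pi}^{pi} ψ(u)^2 du = 18 + 6*pi**2.
Subtract a_0^2/2 = 18: Σ (a_n^2+b_n^2) = 6*pi**2.

6*pi**2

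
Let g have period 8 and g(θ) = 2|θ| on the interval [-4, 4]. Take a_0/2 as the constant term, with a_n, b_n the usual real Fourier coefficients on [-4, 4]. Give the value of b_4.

b_4 = 1/4 ∫_{-4}^{4} g(θ) sin(pi*θ) dθ.
g is even and sin(pi*θ) is odd, so the integrand is odd over a symmetric interval and the integral vanishes.

0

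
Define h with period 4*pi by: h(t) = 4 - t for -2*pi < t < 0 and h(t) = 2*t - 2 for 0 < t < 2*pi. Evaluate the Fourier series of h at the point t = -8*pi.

t = -8*pi differs from t = 0 by -2 full period(s), and the series is 4*pi-periodic.
At t = 0 the one-sided limits are h(0^-) = 4 and h(0^+) = -2.
By Dirichlet's theorem the series converges to their average, [(4) + (-2)]/2 = 1.

1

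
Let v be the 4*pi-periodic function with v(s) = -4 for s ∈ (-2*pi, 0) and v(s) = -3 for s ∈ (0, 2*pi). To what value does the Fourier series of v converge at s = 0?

At s = 0 the one-sided limits are v(0^-) = -4 and v(0^+) = -3.
By Dirichlet's theorem the series converges to their average, [(-4) + (-3)]/2 = -7/2.

-7/2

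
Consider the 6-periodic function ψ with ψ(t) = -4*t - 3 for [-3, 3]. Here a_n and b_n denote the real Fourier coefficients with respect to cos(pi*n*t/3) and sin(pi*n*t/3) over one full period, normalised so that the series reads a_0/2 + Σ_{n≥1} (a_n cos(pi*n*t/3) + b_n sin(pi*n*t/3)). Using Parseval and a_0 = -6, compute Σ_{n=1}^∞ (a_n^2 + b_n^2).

96

Parseval: a_0^2/2 + Σ_{n≥1} (a_n^2+b_n^2) = 1/3 ∫_{-3}^{3} ψ(t)^2 dt = 114.
Subtract a_0^2/2 = 18: Σ (a_n^2+b_n^2) = 96.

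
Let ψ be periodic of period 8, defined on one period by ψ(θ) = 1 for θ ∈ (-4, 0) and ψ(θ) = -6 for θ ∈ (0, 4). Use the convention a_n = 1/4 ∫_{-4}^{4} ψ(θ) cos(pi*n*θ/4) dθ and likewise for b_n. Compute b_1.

b_1 = 1/4 ∫_{-4}^{4} ψ(θ) sin(pi*θ/4) dθ.
Split the integral at the breakpoints.
Directly, an antiderivative of (1) sin(pi*θ/4) is -4*cos(pi*θ/4)/pi; evaluating from -4 to 0: ∫_{-4}^{0} (1) sin(pi*θ/4) dθ = (-4/pi) - (4/pi) = -8/pi.
Directly, an antiderivative of (-6) sin(pi*θ/4) is 24*cos(pi*θ/4)/pi; evaluating from 0 to 4: ∫_{0}^{4} (-6) sin(pi*θ/4) dθ = (-24/pi) - (24/pi) = -48/pi.
Summing the pieces and multiplying by (1/4) gives b_1 = -14/pi.

-14/pi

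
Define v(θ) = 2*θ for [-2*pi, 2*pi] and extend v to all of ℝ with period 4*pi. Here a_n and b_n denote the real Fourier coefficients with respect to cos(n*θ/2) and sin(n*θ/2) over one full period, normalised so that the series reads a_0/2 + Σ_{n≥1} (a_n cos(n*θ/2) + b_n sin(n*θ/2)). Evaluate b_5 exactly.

8/5

b_5 = (1/(2*pi)) ∫_{-2*pi}^{2*pi} v(θ) sin(5*θ/2) dθ.
v is odd and sin(5*θ/2) is odd, so the integrand is even and b_5 = 1/pi ∫_0^{2*pi} v(θ) sin(5*θ/2) dθ.
Integrating by parts (boundary term plus one more integral), an antiderivative of (2*θ) sin(5*θ/2) is -4*θ*cos(5*θ/2)/5 + 8*sin(5*θ/2)/25; evaluating from 0 to 2*pi: ∫_{0}^{2*pi} (2*θ) sin(5*θ/2) dθ = (8*pi/5) - (0) = 8*pi/5.
Hence b_5 = (1/pi)·(8*pi/5) = 8/5.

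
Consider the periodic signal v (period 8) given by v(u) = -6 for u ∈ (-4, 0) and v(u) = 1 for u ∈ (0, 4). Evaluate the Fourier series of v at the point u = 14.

-6

u = 14 differs from u = -2 by 2 full period(s), and the series is 8-periodic.
v is continuous at u = -2 with value -6, so the series converges to -6 there.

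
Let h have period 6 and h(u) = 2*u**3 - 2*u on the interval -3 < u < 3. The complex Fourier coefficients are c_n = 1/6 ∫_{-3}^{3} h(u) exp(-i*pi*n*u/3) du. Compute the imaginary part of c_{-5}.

Since h is real-valued, Im(c_{-5}) = -1/6 ∫_{-3}^{3} h(u) sin(-5*pi*u/3) du = b_{5}/2.
h is odd and sin(-5*pi*u/3) is odd, so the integrand is even: ∫_{-3}^{3} h(u) sin(-5*pi*u/3) du = 2∫_0^{3} h(u) sin(-5*pi*u/3) du.
Integrating by parts three times (tabular method), an antiderivative of (2*u**3 - 2*u) sin(-5*pi*u/3) is 6*u**3*cos(5*pi*u/3)/(5*pi) - 54*u**2*sin(5*pi*u/3)/(25*pi**2) - 6*u*cos(5*pi*u/3)/(5*pi) - 324*u*cos(5*pi*u/3)/(125*pi**3) + 972*sin(5*pi*u/3)/(625*pi**4) + 18*sin(5*pi*u/3)/(25*pi**2); evaluating from 0 to 3: ∫_{0}^{3} (2*u**3 - 2*u) sin(-5*pi*u/3) du = (36*(27 - 100*pi**2)/(125*pi**3)) - (0) = 36*(27 - 100*pi**2)/(125*pi**3).
So ∫_{-3}^{3} h(u) sin(-5*pi*u/3) du = 72*(27 - 100*pi**2)/(125*pi**3).
Hence Im(c_{-5}) = (-1/6)·(72*(27 - 100*pi**2)/(125*pi**3)) = 12*(-27 + 100*pi**2)/(125*pi**3).

12*(-27 + 100*pi**2)/(125*pi**3)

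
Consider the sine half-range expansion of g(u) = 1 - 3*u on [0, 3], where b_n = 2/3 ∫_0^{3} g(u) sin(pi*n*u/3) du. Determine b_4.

b_4 = 2/3 ∫_0^{3} (1 - 3*u) sin(4*pi*u/3) du.
Integrating by parts (boundary term plus one more integral), an antiderivative of (1 - 3*u) sin(4*pi*u/3) is 9*u*cos(4*pi*u/3)/(4*pi) - 27*sin(4*pi*u/3)/(16*pi**2) - 3*cos(4*pi*u/3)/(4*pi); evaluating from 0 to 3: ∫_{0}^{3} (1 - 3*u) sin(4*pi*u/3) du = (6/pi) - (-3/(4*pi)) = 27/(4*pi).
Hence b_4 = (2/3)·(27/(4*pi)) = 9/(2*pi).

9/(2*pi)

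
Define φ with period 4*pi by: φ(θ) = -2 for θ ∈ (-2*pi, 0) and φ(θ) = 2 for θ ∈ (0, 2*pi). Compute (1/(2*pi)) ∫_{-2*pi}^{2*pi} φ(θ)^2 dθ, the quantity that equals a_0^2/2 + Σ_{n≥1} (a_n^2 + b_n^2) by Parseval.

(1/(2*pi)) ∫_{-2*pi}^{2*pi} φ(θ)^2 dθ = (1/(2*pi)) · (16*pi) = 8.

8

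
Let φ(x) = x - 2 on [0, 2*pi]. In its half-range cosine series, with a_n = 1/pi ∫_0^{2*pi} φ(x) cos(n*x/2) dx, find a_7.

-8/(49*pi)

a_7 = 1/pi ∫_0^{2*pi} (x - 2) cos(7*x/2) dx.
Integrating by parts (boundary term plus one more integral), an antiderivative of (x - 2) cos(7*x/2) is 2*x*sin(7*x/2)/7 - 4*sin(7*x/2)/7 + 4*cos(7*x/2)/49; evaluating from 0 to 2*pi: ∫_{0}^{2*pi} (x - 2) cos(7*x/2) dx = (-4/49) - (4/49) = -8/49.
Hence a_7 = (1/pi)·(-8/49) = -8/(49*pi).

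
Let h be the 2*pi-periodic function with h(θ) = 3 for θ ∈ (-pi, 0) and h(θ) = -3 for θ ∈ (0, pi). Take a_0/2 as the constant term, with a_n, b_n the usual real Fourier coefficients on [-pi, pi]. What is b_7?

-12/(7*pi)

b_7 = 1/pi ∫_{-pi}^{pi} h(θ) sin(7*θ) dθ.
h is odd and sin(7*θ) is odd, so the integrand is even and b_7 = 2/pi ∫_0^{pi} h(θ) sin(7*θ) dθ.
Directly, an antiderivative of (-3) sin(7*θ) is 3*cos(7*θ)/7; evaluating from 0 to pi: ∫_{0}^{pi} (-3) sin(7*θ) dθ = (-3/7) - (3/7) = -6/7.
Hence b_7 = (2/pi)·(-6/7) = -12/(7*pi).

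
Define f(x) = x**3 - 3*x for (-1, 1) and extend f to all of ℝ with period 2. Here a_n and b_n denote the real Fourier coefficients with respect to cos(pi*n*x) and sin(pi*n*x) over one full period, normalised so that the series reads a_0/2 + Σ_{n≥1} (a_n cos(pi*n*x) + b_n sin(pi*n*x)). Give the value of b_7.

4*(-49*pi**2 - 3)/(343*pi**3)

b_7 = ∫_{-1}^{1} f(x) sin(7*pi*x) dx.
f is odd and sin(7*pi*x) is odd, so the integrand is even and b_7 = 2 ∫_0^{1} f(x) sin(7*pi*x) dx.
Integrating by parts three times (tabular method), an antiderivative of (x**3 - 3*x) sin(7*pi*x) is -x**3*cos(7*pi*x)/(7*pi) + 3*x**2*sin(7*pi*x)/(49*pi**2) + 6*x*cos(7*pi*x)/(343*pi**3) + 3*x*cos(7*pi*x)/(7*pi) - 3*sin(7*pi*x)/(49*pi**2) - 6*sin(7*pi*x)/(2401*pi**4); evaluating from 0 to 1: ∫_{0}^{1} (x**3 - 3*x) sin(7*pi*x) dx = (2*(-49*pi**2 - 3)/(343*pi**3)) - (0) = 2*(-49*pi**2 - 3)/(343*pi**3).
Hence b_7 = 2·(2*(-49*pi**2 - 3)/(343*pi**3)) = 4*(-49*pi**2 - 3)/(343*pi**3).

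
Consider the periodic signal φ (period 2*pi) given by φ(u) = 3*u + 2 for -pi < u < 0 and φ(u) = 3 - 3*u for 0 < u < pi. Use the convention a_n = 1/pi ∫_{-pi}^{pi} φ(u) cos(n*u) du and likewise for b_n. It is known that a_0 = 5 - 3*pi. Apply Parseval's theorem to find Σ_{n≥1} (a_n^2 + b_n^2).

Parseval: a_0^2/2 + Σ_{n≥1} (a_n^2+b_n^2) = 1/pi ∫_{-pi}^{pi} φ(u)^2 du = -15*pi + 13 + 6*pi**2.
Subtract a_0^2/2 = (5 - 3*pi)**2/2: Σ (a_n^2+b_n^2) = 1/2 + 3*pi**2/2.

1/2 + 3*pi**2/2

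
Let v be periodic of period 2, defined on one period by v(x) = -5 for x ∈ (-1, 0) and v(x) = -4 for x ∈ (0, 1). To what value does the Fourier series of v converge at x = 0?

-9/2

At x = 0 the one-sided limits are v(0^-) = -5 and v(0^+) = -4.
By Dirichlet's theorem the series converges to their average, [(-5) + (-4)]/2 = -9/2.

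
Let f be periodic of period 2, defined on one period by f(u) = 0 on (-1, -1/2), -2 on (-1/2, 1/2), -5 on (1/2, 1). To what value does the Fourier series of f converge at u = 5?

u = 5 differs from u = 1 by 2 full period(s), and the series is 2-periodic.
At u = 1 the one-sided limits are f(1^-) = -5 and f(1^+) = 0.
By Dirichlet's theorem the series converges to their average, [(-5) + (0)]/2 = -5/2.

-5/2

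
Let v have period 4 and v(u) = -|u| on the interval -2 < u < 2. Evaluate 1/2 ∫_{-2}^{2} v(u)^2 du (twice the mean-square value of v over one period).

1/2 ∫_{-2}^{2} v(u)^2 du = 1/2 · (16/3) = 8/3.

8/3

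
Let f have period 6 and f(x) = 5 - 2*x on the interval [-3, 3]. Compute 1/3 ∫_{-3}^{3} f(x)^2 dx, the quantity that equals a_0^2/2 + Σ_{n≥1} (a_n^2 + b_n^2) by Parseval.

1/3 ∫_{-3}^{3} f(x)^2 dx = 1/3 · (222) = 74.

74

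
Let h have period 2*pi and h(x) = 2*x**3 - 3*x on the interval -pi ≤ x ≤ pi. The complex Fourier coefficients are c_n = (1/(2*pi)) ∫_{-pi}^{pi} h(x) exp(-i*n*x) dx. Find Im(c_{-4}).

15/16 - pi**2/2

Since h is real-valued, Im(c_{-4}) = -(1/(2*pi)) ∫_{-pi}^{pi} h(x) sin(-4*x) dx = b_{4}/2.
h is odd and sin(-4*x) is odd, so the integrand is even: ∫_{-pi}^{pi} h(x) sin(-4*x) dx = 2∫_0^{pi} h(x) sin(-4*x) dx.
Integrating by parts three times (tabular method), an antiderivative of (2*x**3 - 3*x) sin(-4*x) is x**3*cos(4*x)/2 - 3*x**2*sin(4*x)/8 - 15*x*cos(4*x)/16 + 15*sin(4*x)/64; evaluating from 0 to pi: ∫_{0}^{pi} (2*x**3 - 3*x) sin(-4*x) dx = (pi*(-15 + 8*pi**2)/16) - (0) = pi*(-15 + 8*pi**2)/16.
So ∫_{-pi}^{pi} h(x) sin(-4*x) dx = pi*(-15/8 + pi**2).
Hence Im(c_{-4}) = (-1/(2*pi))·(pi*(-15/8 + pi**2)) = 15/16 - pi**2/2.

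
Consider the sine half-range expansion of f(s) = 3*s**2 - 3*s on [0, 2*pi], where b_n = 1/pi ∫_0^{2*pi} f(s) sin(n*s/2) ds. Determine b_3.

b_3 = 1/pi ∫_0^{2*pi} (3*s**2 - 3*s) sin(3*s/2) ds.
Integrating by parts twice (tabular method), an antiderivative of (3*s**2 - 3*s) sin(3*s/2) is -2*s**2*cos(3*s/2) + 8*s*sin(3*s/2)/3 + 2*s*cos(3*s/2) - 4*sin(3*s/2)/3 + 16*cos(3*s/2)/9; evaluating from 0 to 2*pi: ∫_{0}^{2*pi} (3*s**2 - 3*s) sin(3*s/2) ds = (-4*pi - 16/9 + 8*pi**2) - (16/9) = -4*pi - 32/9 + 8*pi**2.
Hence b_3 = (1/pi)·(-4*pi - 32/9 + 8*pi**2) = -4 - 32/(9*pi) + 8*pi.

-4 - 32/(9*pi) + 8*pi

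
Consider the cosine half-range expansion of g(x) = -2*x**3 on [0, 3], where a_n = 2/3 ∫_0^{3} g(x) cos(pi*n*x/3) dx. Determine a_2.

-81/pi**2

a_2 = 2/3 ∫_0^{3} (-2*x**3) cos(2*pi*x/3) dx.
Integrating by parts three times (tabular method), an antiderivative of (-2*x**3) cos(2*pi*x/3) is -3*x**3*sin(2*pi*x/3)/pi - 27*x**2*cos(2*pi*x/3)/(2*pi**2) + 81*x*sin(2*pi*x/3)/(2*pi**3) + 243*cos(2*pi*x/3)/(4*pi**4); evaluating from 0 to 3: ∫_{0}^{3} (-2*x**3) cos(2*pi*x/3) dx = (243*(1 - 2*pi**2)/(4*pi**4)) - (243/(4*pi**4)) = -243/(2*pi**2).
Hence a_2 = (2/3)·(-243/(2*pi**2)) = -81/pi**2.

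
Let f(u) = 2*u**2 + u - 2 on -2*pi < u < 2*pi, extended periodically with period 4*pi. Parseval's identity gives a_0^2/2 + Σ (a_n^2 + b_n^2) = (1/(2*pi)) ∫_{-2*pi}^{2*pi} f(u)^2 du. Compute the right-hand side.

-56*pi**2/3 + 8 + 128*pi**4/5

(1/(2*pi)) ∫_{-2*pi}^{2*pi} f(u)^2 du = (1/(2*pi)) · (16*pi*(-35*pi**2 + 15 + 48*pi**4)/15) = -56*pi**2/3 + 8 + 128*pi**4/5.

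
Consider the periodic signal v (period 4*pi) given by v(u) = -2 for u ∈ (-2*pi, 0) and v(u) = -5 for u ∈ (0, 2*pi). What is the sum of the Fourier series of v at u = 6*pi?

u = 6*pi differs from u = -2*pi by 2 full period(s), and the series is 4*pi-periodic.
At u = -2*pi the one-sided limits are v(-2*pi^-) = -5 and v(-2*pi^+) = -2.
By Dirichlet's theorem the series converges to their average, [(-5) + (-2)]/2 = -7/2.

-7/2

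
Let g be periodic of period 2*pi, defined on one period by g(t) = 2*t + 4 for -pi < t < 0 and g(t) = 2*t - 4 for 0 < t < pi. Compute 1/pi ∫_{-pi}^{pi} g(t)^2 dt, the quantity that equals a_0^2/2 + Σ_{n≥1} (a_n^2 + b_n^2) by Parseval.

1/pi ∫_{-pi}^{pi} g(t)^2 dt = 1/pi · (8*pi*(-6*pi + pi**2 + 12)/3) = -16*pi + 8*pi**2/3 + 32.

-16*pi + 8*pi**2/3 + 32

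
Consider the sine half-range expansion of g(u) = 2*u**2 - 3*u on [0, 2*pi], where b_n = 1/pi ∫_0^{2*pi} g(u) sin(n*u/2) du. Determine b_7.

4*(-147*pi - 16 + 196*pi**2)/(343*pi)

b_7 = 1/pi ∫_0^{2*pi} (2*u**2 - 3*u) sin(7*u/2) du.
Integrating by parts twice (tabular method), an antiderivative of (2*u**2 - 3*u) sin(7*u/2) is -4*u**2*cos(7*u/2)/7 + 16*u*sin(7*u/2)/49 + 6*u*cos(7*u/2)/7 - 12*sin(7*u/2)/49 + 32*cos(7*u/2)/343; evaluating from 0 to 2*pi: ∫_{0}^{2*pi} (2*u**2 - 3*u) sin(7*u/2) du = (-12*pi/7 - 32/343 + 16*pi**2/7) - (32/343) = -12*pi/7 - 64/343 + 16*pi**2/7.
Hence b_7 = (1/pi)·(-12*pi/7 - 64/343 + 16*pi**2/7) = 4*(-147*pi - 16 + 196*pi**2)/(343*pi).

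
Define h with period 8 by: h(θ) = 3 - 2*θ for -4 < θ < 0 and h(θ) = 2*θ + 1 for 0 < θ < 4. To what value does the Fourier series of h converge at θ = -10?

7

θ = -10 differs from θ = -2 by -1 full period(s), and the series is 8-periodic.
h is continuous at θ = -2 with value 7, so the series converges to 7 there.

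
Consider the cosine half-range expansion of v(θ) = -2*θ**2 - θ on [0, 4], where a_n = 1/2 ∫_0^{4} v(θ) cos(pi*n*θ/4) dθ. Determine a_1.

a_1 = 1/2 ∫_0^{4} (-2*θ**2 - θ) cos(pi*θ/4) dθ.
Integrating by parts twice (tabular method), an antiderivative of (-2*θ**2 - θ) cos(pi*θ/4) is -8*θ**2*sin(pi*θ/4)/pi - 4*θ*sin(pi*θ/4)/pi - 64*θ*cos(pi*θ/4)/pi**2 + 256*sin(pi*θ/4)/pi**3 - 16*cos(pi*θ/4)/pi**2; evaluating from 0 to 4: ∫_{0}^{4} (-2*θ**2 - θ) cos(pi*θ/4) dθ = (272/pi**2) - (-16/pi**2) = 288/pi**2.
Hence a_1 = (1/2)·(288/pi**2) = 144/pi**2.

144/pi**2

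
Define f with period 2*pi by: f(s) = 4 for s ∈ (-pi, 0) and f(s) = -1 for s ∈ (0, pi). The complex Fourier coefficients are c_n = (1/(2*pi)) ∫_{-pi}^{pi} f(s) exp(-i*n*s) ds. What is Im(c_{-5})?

-1/pi

Since f is real-valued, Im(c_{-5}) = -(1/(2*pi)) ∫_{-pi}^{pi} f(s) sin(-5*s) ds = b_{5}/2.
Split the integral at the breakpoints.
Directly, an antiderivative of (4) sin(-5*s) is 4*cos(5*s)/5; evaluating from -pi to 0: ∫_{-pi}^{0} (4) sin(-5*s) ds = (4/5) - (-4/5) = 8/5.
Directly, an antiderivative of (-1) sin(-5*s) is -cos(5*s)/5; evaluating from 0 to pi: ∫_{0}^{pi} (-1) sin(-5*s) ds = (1/5) - (-1/5) = 2/5.
So ∫_{-pi}^{pi} f(s) sin(-5*s) ds = 2.
Hence Im(c_{-5}) = (-1/(2*pi))·(2) = -1/pi.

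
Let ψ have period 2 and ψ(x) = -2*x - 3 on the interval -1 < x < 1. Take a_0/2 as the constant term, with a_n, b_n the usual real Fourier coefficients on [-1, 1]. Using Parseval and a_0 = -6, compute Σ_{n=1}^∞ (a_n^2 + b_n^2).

Parseval: a_0^2/2 + Σ_{n≥1} (a_n^2+b_n^2) = ∫_{-1}^{1} ψ(x)^2 dx = 62/3.
Subtract a_0^2/2 = 18: Σ (a_n^2+b_n^2) = 8/3.

8/3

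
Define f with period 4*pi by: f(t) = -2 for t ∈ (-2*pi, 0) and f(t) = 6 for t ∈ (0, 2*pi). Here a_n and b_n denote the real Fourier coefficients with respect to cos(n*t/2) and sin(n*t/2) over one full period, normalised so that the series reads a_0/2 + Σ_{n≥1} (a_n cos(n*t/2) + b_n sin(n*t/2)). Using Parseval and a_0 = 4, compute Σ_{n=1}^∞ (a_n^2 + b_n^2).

Parseval: a_0^2/2 + Σ_{n≥1} (a_n^2+b_n^2) = (1/(2*pi)) ∫_{-2*pi}^{2*pi} f(t)^2 dt = 40.
Subtract a_0^2/2 = 8: Σ (a_n^2+b_n^2) = 32.

32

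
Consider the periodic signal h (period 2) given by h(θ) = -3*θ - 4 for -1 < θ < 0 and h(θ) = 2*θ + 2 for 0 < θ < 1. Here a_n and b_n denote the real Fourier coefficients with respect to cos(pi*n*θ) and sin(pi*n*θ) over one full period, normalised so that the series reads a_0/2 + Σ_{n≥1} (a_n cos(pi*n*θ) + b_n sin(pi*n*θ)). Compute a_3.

-10/(9*pi**2)

a_3 = ∫_{-1}^{1} h(θ) cos(3*pi*θ) dθ.
Split the integral at the breakpoints.
Integrating by parts (boundary term plus one more integral), an antiderivative of (-3*θ - 4) cos(3*pi*θ) is -θ*sin(3*pi*θ)/pi - 4*sin(3*pi*θ)/(3*pi) - cos(3*pi*θ)/(3*pi**2); evaluating from -1 to 0: ∫_{-1}^{0} (-3*θ - 4) cos(3*pi*θ) dθ = (-1/(3*pi**2)) - (1/(3*pi**2)) = -2/(3*pi**2).
Integrating by parts (boundary term plus one more integral), an antiderivative of (2*θ + 2) cos(3*pi*θ) is 2*θ*sin(3*pi*θ)/(3*pi) + 2*sin(3*pi*θ)/(3*pi) + 2*cos(3*pi*θ)/(9*pi**2); evaluating from 0 to 1: ∫_{0}^{1} (2*θ + 2) cos(3*pi*θ) dθ = (-2/(9*pi**2)) - (2/(9*pi**2)) = -4/(9*pi**2).
Summing the pieces gives a_3 = -10/(9*pi**2).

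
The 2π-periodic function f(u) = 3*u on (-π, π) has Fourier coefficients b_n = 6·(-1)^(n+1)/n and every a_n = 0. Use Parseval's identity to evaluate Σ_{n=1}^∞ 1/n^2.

Parseval: Σ b_n^2 = (1/π) ∫_{-π}^{π} f(u)^2 du = 6*pi**2.
Σ b_n^2 = Σ 36/n^2, so Σ 1/n^2 = (6*pi**2)/36 = pi**2/6.

pi**2/6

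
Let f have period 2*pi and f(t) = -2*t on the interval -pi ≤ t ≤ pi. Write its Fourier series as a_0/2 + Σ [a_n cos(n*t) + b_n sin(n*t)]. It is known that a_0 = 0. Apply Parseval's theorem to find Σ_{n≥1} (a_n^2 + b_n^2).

Parseval: a_0^2/2 + Σ_{n≥1} (a_n^2+b_n^2) = 1/pi ∫_{-pi}^{pi} f(t)^2 dt = 8*pi**2/3.
Subtract a_0^2/2 = 0: Σ (a_n^2+b_n^2) = 8*pi**2/3.

8*pi**2/3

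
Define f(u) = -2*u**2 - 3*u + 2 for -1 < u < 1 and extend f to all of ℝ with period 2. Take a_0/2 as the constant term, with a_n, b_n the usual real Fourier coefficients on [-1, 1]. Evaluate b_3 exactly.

-2/pi

b_3 = ∫_{-1}^{1} f(u) sin(3*pi*u) du.
Integrating by parts twice (tabular method), an antiderivative of (-2*u**2 - 3*u + 2) sin(3*pi*u) is 2*u**2*cos(3*pi*u)/(3*pi) - 4*u*sin(3*pi*u)/(9*pi**2) + u*cos(3*pi*u)/pi - sin(3*pi*u)/(3*pi**2) - 2*cos(3*pi*u)/(3*pi) - 4*cos(3*pi*u)/(27*pi**3); evaluating from -1 to 1: ∫_{-1}^{1} (-2*u**2 - 3*u + 2) sin(3*pi*u) du = ((4/27 - pi**2)/pi**3) - ((4/27 + pi**2)/pi**3) = -2/pi.
Hence b_3 = -2/pi.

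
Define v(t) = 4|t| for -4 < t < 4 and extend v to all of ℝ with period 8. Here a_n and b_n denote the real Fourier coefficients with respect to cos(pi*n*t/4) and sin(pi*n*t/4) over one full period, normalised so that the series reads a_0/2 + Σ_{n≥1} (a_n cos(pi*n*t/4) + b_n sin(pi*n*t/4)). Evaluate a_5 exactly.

-64/(25*pi**2)

a_5 = 1/4 ∫_{-4}^{4} v(t) cos(5*pi*t/4) dt.
v is even and cos(5*pi*t/4) is even, so the integrand is even and a_5 = 1/2 ∫_0^{4} v(t) cos(5*pi*t/4) dt.
Integrating by parts (boundary term plus one more integral), an antiderivative of (4*t) cos(5*pi*t/4) is 16*t*sin(5*pi*t/4)/(5*pi) + 64*cos(5*pi*t/4)/(25*pi**2); evaluating from 0 to 4: ∫_{0}^{4} (4*t) cos(5*pi*t/4) dt = (-64/(25*pi**2)) - (64/(25*pi**2)) = -128/(25*pi**2).
Hence a_5 = (1/2)·(-128/(25*pi**2)) = -64/(25*pi**2).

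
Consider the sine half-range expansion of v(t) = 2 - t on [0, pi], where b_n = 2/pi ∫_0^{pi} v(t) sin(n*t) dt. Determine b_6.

b_6 = 2/pi ∫_0^{pi} (2 - t) sin(6*t) dt.
Integrating by parts (boundary term plus one more integral), an antiderivative of (2 - t) sin(6*t) is t*cos(6*t)/6 - sin(6*t)/36 - cos(6*t)/3; evaluating from 0 to pi: ∫_{0}^{pi} (2 - t) sin(6*t) dt = (-1/3 + pi/6) - (-1/3) = pi/6.
Hence b_6 = (2/pi)·(pi/6) = 1/3.

1/3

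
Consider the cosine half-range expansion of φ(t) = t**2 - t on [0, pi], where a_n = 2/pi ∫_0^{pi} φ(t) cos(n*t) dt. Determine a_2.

a_2 = 2/pi ∫_0^{pi} (t**2 - t) cos(2*t) dt.
Integrating by parts twice (tabular method), an antiderivative of (t**2 - t) cos(2*t) is t**2*sin(2*t)/2 - t*sin(2*t)/2 + t*cos(2*t)/2 - sin(2*t)/4 - cos(2*t)/4; evaluating from 0 to pi: ∫_{0}^{pi} (t**2 - t) cos(2*t) dt = (-1/4 + pi/2) - (-1/4) = pi/2.
Hence a_2 = (2/pi)·(pi/2) = 1.

1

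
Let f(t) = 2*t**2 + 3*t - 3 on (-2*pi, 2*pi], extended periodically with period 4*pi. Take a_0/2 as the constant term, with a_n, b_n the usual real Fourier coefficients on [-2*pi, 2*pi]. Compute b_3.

4

b_3 = (1/(2*pi)) ∫_{-2*pi}^{2*pi} f(t) sin(3*t/2) dt.
Integrating by parts twice (tabular method), an antiderivative of (2*t**2 + 3*t - 3) sin(3*t/2) is -4*t**2*cos(3*t/2)/3 + 16*t*sin(3*t/2)/9 - 2*t*cos(3*t/2) + 4*sin(3*t/2)/3 + 86*cos(3*t/2)/27; evaluating from -2*pi to 2*pi: ∫_{-2*pi}^{2*pi} (2*t**2 + 3*t - 3) sin(3*t/2) dt = (-86/27 + 4*pi + 16*pi**2/3) - (-4*pi - 86/27 + 16*pi**2/3) = 8*pi.
Hence b_3 = (1/(2*pi))·(8*pi) = 4.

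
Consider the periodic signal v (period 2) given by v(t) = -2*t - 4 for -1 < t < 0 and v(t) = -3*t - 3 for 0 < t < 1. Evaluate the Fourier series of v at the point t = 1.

At t = 1 the one-sided limits are v(1^-) = -6 and v(1^+) = -2.
By Dirichlet's theorem the series converges to their average, [(-6) + (-2)]/2 = -4.

-4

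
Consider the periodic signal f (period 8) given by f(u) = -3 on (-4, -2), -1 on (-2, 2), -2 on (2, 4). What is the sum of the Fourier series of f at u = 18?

-3/2

u = 18 differs from u = 2 by 2 full period(s), and the series is 8-periodic.
At u = 2 the one-sided limits are f(2^-) = -1 and f(2^+) = -2.
By Dirichlet's theorem the series converges to their average, [(-1) + (-2)]/2 = -3/2.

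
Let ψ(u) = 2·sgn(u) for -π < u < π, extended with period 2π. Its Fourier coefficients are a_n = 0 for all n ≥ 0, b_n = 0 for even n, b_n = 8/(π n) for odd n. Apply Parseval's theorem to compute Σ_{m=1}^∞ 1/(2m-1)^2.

Parseval: Σ b_n^2 = (1/π) ∫_{-π}^{π} ψ(u)^2 du = 8.
Only odd n contribute, with b_n^2 = 64/(π^2 n^2), so Σ_{m≥1} 1/(2m-1)^2 = π^2·(8)/64 = pi**2/8.

pi**2/8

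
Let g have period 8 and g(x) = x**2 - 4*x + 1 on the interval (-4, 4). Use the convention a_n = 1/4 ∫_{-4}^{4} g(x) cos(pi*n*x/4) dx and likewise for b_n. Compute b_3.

b_3 = 1/4 ∫_{-4}^{4} g(x) sin(3*pi*x/4) dx.
Integrating by parts twice (tabular method), an antiderivative of (x**2 - 4*x + 1) sin(3*pi*x/4) is -4*x**2*cos(3*pi*x/4)/(3*pi) + 32*x*sin(3*pi*x/4)/(9*pi**2) + 16*x*cos(3*pi*x/4)/(3*pi) - 64*sin(3*pi*x/4)/(9*pi**2) - 4*cos(3*pi*x/4)/(3*pi) + 128*cos(3*pi*x/4)/(27*pi**3); evaluating from -4 to 4: ∫_{-4}^{4} (x**2 - 4*x + 1) sin(3*pi*x/4) dx = (4*(-32 + 9*pi**2)/(27*pi**3)) - (-128/(27*pi**3) + 44/pi) = -128/(3*pi).
Hence b_3 = (1/4)·(-128/(3*pi)) = -32/(3*pi).

-32/(3*pi)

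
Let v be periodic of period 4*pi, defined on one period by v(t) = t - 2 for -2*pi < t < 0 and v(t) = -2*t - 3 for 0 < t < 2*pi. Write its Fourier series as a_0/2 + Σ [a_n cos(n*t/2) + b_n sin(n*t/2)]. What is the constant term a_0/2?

-3*pi/2 - 5/2

a_0 = (1/(2*pi)) ∫_{-2*pi}^{2*pi} v(t) dt = (1/(2*pi)) · (-2*pi*(5 + 3*pi)) = -3*pi - 5.
So the constant term a_0/2 = -3*pi/2 - 5/2.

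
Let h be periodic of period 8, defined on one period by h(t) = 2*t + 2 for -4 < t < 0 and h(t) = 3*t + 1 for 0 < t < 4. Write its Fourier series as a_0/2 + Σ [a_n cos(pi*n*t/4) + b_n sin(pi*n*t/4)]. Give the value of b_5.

b_5 = 1/4 ∫_{-4}^{4} h(t) sin(5*pi*t/4) dt.
Split the integral at the breakpoints.
Integrating by parts (boundary term plus one more integral), an antiderivative of (2*t + 2) sin(5*pi*t/4) is -8*t*cos(5*pi*t/4)/(5*pi) + 32*sin(5*pi*t/4)/(25*pi**2) - 8*cos(5*pi*t/4)/(5*pi); evaluating from -4 to 0: ∫_{-4}^{0} (2*t + 2) sin(5*pi*t/4) dt = (-8/(5*pi)) - (-24/(5*pi)) = 16/(5*pi).
Integrating by parts (boundary term plus one more integral), an antiderivative of (3*t + 1) sin(5*pi*t/4) is -12*t*cos(5*pi*t/4)/(5*pi) + 48*sin(5*pi*t/4)/(25*pi**2) - 4*cos(5*pi*t/4)/(5*pi); evaluating from 0 to 4: ∫_{0}^{4} (3*t + 1) sin(5*pi*t/4) dt = (52/(5*pi)) - (-4/(5*pi)) = 56/(5*pi).
Summing the pieces and multiplying by (1/4) gives b_5 = 18/(5*pi).

18/(5*pi)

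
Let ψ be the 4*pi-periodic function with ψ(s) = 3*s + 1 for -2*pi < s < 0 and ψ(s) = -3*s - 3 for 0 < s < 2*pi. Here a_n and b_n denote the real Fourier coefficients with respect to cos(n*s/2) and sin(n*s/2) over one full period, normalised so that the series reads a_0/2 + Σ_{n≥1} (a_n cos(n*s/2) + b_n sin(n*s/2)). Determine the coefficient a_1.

24/pi

a_1 = (1/(2*pi)) ∫_{-2*pi}^{2*pi} ψ(s) cos(s/2) ds.
Split the integral at the breakpoints.
Integrating by parts (boundary term plus one more integral), an antiderivative of (3*s + 1) cos(s/2) is 6*s*sin(s/2) + 2*sin(s/2) + 12*cos(s/2); evaluating from -2*pi to 0: ∫_{-2*pi}^{0} (3*s + 1) cos(s/2) ds = (12) - (-12) = 24.
Integrating by parts (boundary term plus one more integral), an antiderivative of (-3*s - 3) cos(s/2) is -6*s*sin(s/2) - 6*sin(s/2) - 12*cos(s/2); evaluating from 0 to 2*pi: ∫_{0}^{2*pi} (-3*s - 3) cos(s/2) ds = (12) - (-12) = 24.
Summing the pieces and multiplying by (1/(2*pi)) gives a_1 = 24/pi.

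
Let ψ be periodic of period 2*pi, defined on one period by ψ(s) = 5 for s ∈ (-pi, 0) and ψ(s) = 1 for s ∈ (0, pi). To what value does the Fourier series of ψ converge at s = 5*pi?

s = 5*pi differs from s = pi by 2 full period(s), and the series is 2*pi-periodic.
At s = pi the one-sided limits are ψ(pi^-) = 1 and ψ(pi^+) = 5.
By Dirichlet's theorem the series converges to their average, [(1) + (5)]/2 = 3.

3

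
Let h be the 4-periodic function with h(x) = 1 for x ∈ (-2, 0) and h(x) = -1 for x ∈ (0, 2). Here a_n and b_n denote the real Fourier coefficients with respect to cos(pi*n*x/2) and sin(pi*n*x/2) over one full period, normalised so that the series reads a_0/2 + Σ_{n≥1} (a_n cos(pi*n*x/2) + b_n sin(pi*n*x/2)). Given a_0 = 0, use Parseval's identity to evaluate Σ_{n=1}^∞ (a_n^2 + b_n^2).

Parseval: a_0^2/2 + Σ_{n≥1} (a_n^2+b_n^2) = 1/2 ∫_{-2}^{2} h(x)^2 dx = 2.
Subtract a_0^2/2 = 0: Σ (a_n^2+b_n^2) = 2.

2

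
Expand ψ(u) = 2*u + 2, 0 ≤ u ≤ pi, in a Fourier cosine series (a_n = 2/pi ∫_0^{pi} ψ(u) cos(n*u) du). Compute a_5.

-8/(25*pi)

a_5 = 2/pi ∫_0^{pi} (2*u + 2) cos(5*u) du.
Integrating by parts (boundary term plus one more integral), an antiderivative of (2*u + 2) cos(5*u) is 2*u*sin(5*u)/5 + 2*sin(5*u)/5 + 2*cos(5*u)/25; evaluating from 0 to pi: ∫_{0}^{pi} (2*u + 2) cos(5*u) du = (-2/25) - (2/25) = -4/25.
Hence a_5 = (2/pi)·(-4/25) = -8/(25*pi).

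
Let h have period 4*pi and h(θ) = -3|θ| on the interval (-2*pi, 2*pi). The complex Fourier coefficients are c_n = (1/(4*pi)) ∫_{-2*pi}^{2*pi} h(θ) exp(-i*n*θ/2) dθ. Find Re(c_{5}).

12/(25*pi)

Since h is real-valued, Re(c_{5}) = (1/(4*pi)) ∫_{-2*pi}^{2*pi} h(θ) cos(5*θ/2) dθ = a_{5}/2.
h is even and cos(5*θ/2) is even, so the integrand is even: ∫_{-2*pi}^{2*pi} h(θ) cos(5*θ/2) dθ = 2∫_0^{2*pi} h(θ) cos(5*θ/2) dθ.
Integrating by parts (boundary term plus one more integral), an antiderivative of (-3*θ) cos(5*θ/2) is -6*θ*sin(5*θ/2)/5 - 12*cos(5*θ/2)/25; evaluating from 0 to 2*pi: ∫_{0}^{2*pi} (-3*θ) cos(5*θ/2) dθ = (12/25) - (-12/25) = 24/25.
So ∫_{-2*pi}^{2*pi} h(θ) cos(5*θ/2) dθ = 48/25.
Hence Re(c_{5}) = (1/(4*pi))·(48/25) = 12/(25*pi).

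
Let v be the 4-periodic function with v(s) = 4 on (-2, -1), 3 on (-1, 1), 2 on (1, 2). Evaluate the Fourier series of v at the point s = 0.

v is continuous at s = 0 with value 3, so the series converges to 3 there.

3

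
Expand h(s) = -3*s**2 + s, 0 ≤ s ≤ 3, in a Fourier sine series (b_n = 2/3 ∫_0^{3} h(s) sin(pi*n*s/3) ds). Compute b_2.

b_2 = 2/3 ∫_0^{3} (-3*s**2 + s) sin(2*pi*s/3) ds.
Integrating by parts twice (tabular method), an antiderivative of (-3*s**2 + s) sin(2*pi*s/3) is 9*s**2*cos(2*pi*s/3)/(2*pi) - 27*s*sin(2*pi*s/3)/(2*pi**2) - 3*s*cos(2*pi*s/3)/(2*pi) + 9*sin(2*pi*s/3)/(4*pi**2) - 81*cos(2*pi*s/3)/(4*pi**3); evaluating from 0 to 3: ∫_{0}^{3} (-3*s**2 + s) sin(2*pi*s/3) ds = (-81/(4*pi**3) + 36/pi) - (-81/(4*pi**3)) = 36/pi.
Hence b_2 = (2/3)·(36/pi) = 24/pi.

24/pi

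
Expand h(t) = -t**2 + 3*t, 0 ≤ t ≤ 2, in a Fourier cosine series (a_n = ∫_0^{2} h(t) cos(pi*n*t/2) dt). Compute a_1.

a_1 = ∫_0^{2} (-t**2 + 3*t) cos(pi*t/2) dt.
Integrating by parts twice (tabular method), an antiderivative of (-t**2 + 3*t) cos(pi*t/2) is -2*t**2*sin(pi*t/2)/pi + 6*t*sin(pi*t/2)/pi - 8*t*cos(pi*t/2)/pi**2 + 16*sin(pi*t/2)/pi**3 + 12*cos(pi*t/2)/pi**2; evaluating from 0 to 2: ∫_{0}^{2} (-t**2 + 3*t) cos(pi*t/2) dt = (4/pi**2) - (12/pi**2) = -8/pi**2.
Hence a_1 = -8/pi**2.

-8/pi**2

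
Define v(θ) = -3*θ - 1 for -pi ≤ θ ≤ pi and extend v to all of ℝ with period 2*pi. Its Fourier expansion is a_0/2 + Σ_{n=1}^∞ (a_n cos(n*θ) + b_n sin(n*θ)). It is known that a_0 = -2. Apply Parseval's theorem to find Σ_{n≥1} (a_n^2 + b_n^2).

Parseval: a_0^2/2 + Σ_{n≥1} (a_n^2+b_n^2) = 1/pi ∫_{-pi}^{pi} v(θ)^2 dθ = 2 + 6*pi**2.
Subtract a_0^2/2 = 2: Σ (a_n^2+b_n^2) = 6*pi**2.

6*pi**2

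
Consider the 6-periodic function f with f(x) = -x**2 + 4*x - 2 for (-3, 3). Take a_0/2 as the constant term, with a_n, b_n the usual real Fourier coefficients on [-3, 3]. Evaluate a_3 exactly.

a_3 = 1/3 ∫_{-3}^{3} f(x) cos(pi*x) dx.
Integrating by parts twice (tabular method), an antiderivative of (-x**2 + 4*x - 2) cos(pi*x) is -x**2*sin(pi*x)/pi + 4*x*sin(pi*x)/pi - 2*x*cos(pi*x)/pi**2 - 2*sin(pi*x)/pi + 2*sin(pi*x)/pi**3 + 4*cos(pi*x)/pi**2; evaluating from -3 to 3: ∫_{-3}^{3} (-x**2 + 4*x - 2) cos(pi*x) dx = (2/pi**2) - (-10/pi**2) = 12/pi**2.
Hence a_3 = (1/3)·(12/pi**2) = 4/pi**2.

4/pi**2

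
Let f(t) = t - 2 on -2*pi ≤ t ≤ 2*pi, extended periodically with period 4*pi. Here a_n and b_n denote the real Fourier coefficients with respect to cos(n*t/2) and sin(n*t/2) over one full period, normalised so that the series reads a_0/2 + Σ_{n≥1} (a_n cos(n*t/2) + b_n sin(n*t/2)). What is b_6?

b_6 = (1/(2*pi)) ∫_{-2*pi}^{2*pi} f(t) sin(3*t) dt.
Integrating by parts (boundary term plus one more integral), an antiderivative of (t - 2) sin(3*t) is -t*cos(3*t)/3 + sin(3*t)/9 + 2*cos(3*t)/3; evaluating from -2*pi to 2*pi: ∫_{-2*pi}^{2*pi} (t - 2) sin(3*t) dt = (2/3 - 2*pi/3) - (2/3 + 2*pi/3) = -4*pi/3.
Hence b_6 = (1/(2*pi))·(-4*pi/3) = -2/3.

-2/3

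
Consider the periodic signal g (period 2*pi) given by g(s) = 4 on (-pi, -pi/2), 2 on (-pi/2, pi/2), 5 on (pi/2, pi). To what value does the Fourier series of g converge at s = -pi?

9/2

At s = -pi the one-sided limits are g(-pi^-) = 5 and g(-pi^+) = 4.
By Dirichlet's theorem the series converges to their average, [(5) + (4)]/2 = 9/2.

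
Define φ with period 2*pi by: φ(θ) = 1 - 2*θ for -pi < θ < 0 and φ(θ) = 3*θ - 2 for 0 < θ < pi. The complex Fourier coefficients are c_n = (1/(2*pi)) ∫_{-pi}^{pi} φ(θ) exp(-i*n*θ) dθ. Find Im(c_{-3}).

Since φ is real-valued, Im(c_{-3}) = -(1/(2*pi)) ∫_{-pi}^{pi} φ(θ) sin(-3*θ) dθ = b_{3}/2.
Split the integral at the breakpoints.
Integrating by parts (boundary term plus one more integral), an antiderivative of (1 - 2*θ) sin(-3*θ) is -2*θ*cos(3*θ)/3 + 2*sin(3*θ)/9 + cos(3*θ)/3; evaluating from -pi to 0: ∫_{-pi}^{0} (1 - 2*θ) sin(-3*θ) dθ = (1/3) - (-2*pi/3 - 1/3) = 2/3 + 2*pi/3.
Integrating by parts (boundary term plus one more integral), an antiderivative of (3*θ - 2) sin(-3*θ) is θ*cos(3*θ) - sin(3*θ)/3 - 2*cos(3*θ)/3; evaluating from 0 to pi: ∫_{0}^{pi} (3*θ - 2) sin(-3*θ) dθ = (2/3 - pi) - (-2/3) = 4/3 - pi.
So ∫_{-pi}^{pi} φ(θ) sin(-3*θ) dθ = 2 - pi/3.
Hence Im(c_{-3}) = (-1/(2*pi))·(2 - pi/3) = (-6 + pi)/(6*pi).

(-6 + pi)/(6*pi)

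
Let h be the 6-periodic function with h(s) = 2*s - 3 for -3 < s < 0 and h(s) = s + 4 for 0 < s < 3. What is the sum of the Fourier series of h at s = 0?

At s = 0 the one-sided limits are h(0^-) = -3 and h(0^+) = 4.
By Dirichlet's theorem the series converges to their average, [(-3) + (4)]/2 = 1/2.

1/2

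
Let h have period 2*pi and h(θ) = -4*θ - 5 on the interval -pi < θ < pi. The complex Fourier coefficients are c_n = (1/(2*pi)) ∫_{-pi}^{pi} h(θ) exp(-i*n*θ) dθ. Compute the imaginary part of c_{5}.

Since h is real-valued, Im(c_{5}) = -(1/(2*pi)) ∫_{-pi}^{pi} h(θ) sin(5*θ) dθ = -b_{5}/2.
Integrating by parts (boundary term plus one more integral), an antiderivative of (-4*θ - 5) sin(5*θ) is 4*θ*cos(5*θ)/5 - 4*sin(5*θ)/25 + cos(5*θ); evaluating from -pi to pi: ∫_{-pi}^{pi} (-4*θ - 5) sin(5*θ) dθ = (-4*pi/5 - 1) - (-1 + 4*pi/5) = -8*pi/5.
Hence Im(c_{5}) = (-1/(2*pi))·(-8*pi/5) = 4/5.

4/5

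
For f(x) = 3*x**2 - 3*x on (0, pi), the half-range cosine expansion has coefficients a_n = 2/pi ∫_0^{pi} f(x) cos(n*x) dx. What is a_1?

-12 + 12/pi

a_1 = 2/pi ∫_0^{pi} (3*x**2 - 3*x) cos(x) dx.
Integrating by parts twice (tabular method), an antiderivative of (3*x**2 - 3*x) cos(x) is 3*x**2*sin(x) - 3*x*sin(x) + 6*x*cos(x) - 6*sin(x) - 3*cos(x); evaluating from 0 to pi: ∫_{0}^{pi} (3*x**2 - 3*x) cos(x) dx = (3 - 6*pi) - (-3) = 6 - 6*pi.
Hence a_1 = (2/pi)·(6 - 6*pi) = -12 + 12/pi.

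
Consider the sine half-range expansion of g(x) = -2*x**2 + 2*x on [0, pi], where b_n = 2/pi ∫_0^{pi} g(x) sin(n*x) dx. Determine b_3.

4*(-9*pi**2 + 4 + 9*pi)/(27*pi)

b_3 = 2/pi ∫_0^{pi} (-2*x**2 + 2*x) sin(3*x) dx.
Integrating by parts twice (tabular method), an antiderivative of (-2*x**2 + 2*x) sin(3*x) is 2*x**2*cos(3*x)/3 - 4*x*sin(3*x)/9 - 2*x*cos(3*x)/3 + 2*sin(3*x)/9 - 4*cos(3*x)/27; evaluating from 0 to pi: ∫_{0}^{pi} (-2*x**2 + 2*x) sin(3*x) dx = (-2*pi**2/3 + 4/27 + 2*pi/3) - (-4/27) = -2*pi**2/3 + 8/27 + 2*pi/3.
Hence b_3 = (2/pi)·(-2*pi**2/3 + 8/27 + 2*pi/3) = 4*(-9*pi**2 + 4 + 9*pi)/(27*pi).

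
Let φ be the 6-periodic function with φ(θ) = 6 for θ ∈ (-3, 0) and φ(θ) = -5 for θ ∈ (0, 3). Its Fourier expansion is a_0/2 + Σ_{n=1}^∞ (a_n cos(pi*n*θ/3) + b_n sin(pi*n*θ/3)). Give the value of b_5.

-22/(5*pi)

b_5 = 1/3 ∫_{-3}^{3} φ(θ) sin(5*pi*θ/3) dθ.
Split the integral at the breakpoints.
Directly, an antiderivative of (6) sin(5*pi*θ/3) is -18*cos(5*pi*θ/3)/(5*pi); evaluating from -3 to 0: ∫_{-3}^{0} (6) sin(5*pi*θ/3) dθ = (-18/(5*pi)) - (18/(5*pi)) = -36/(5*pi).
Directly, an antiderivative of (-5) sin(5*pi*θ/3) is 3*cos(5*pi*θ/3)/pi; evaluating from 0 to 3: ∫_{0}^{3} (-5) sin(5*pi*θ/3) dθ = (-3/pi) - (3/pi) = -6/pi.
Summing the pieces and multiplying by (1/3) gives b_5 = -22/(5*pi).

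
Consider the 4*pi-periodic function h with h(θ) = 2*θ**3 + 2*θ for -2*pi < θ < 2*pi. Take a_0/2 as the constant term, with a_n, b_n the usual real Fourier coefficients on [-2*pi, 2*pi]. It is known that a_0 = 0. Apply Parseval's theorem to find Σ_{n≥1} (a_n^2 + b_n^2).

Parseval: a_0^2/2 + Σ_{n≥1} (a_n^2+b_n^2) = (1/(2*pi)) ∫_{-2*pi}^{2*pi} h(θ)^2 dθ = 32*pi**2*(35 + 168*pi**2 + 240*pi**4)/105.
Subtract a_0^2/2 = 0: Σ (a_n^2+b_n^2) = 32*pi**2*(35 + 168*pi**2 + 240*pi**4)/105.

32*pi**2*(35 + 168*pi**2 + 240*pi**4)/105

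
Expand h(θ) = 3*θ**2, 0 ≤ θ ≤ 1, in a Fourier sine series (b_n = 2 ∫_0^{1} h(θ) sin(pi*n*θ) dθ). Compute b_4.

b_4 = 2 ∫_0^{1} (3*θ**2) sin(4*pi*θ) dθ.
Integrating by parts twice (tabular method), an antiderivative of (3*θ**2) sin(4*pi*θ) is -3*θ**2*cos(4*pi*θ)/(4*pi) + 3*θ*sin(4*pi*θ)/(8*pi**2) + 3*cos(4*pi*θ)/(32*pi**3); evaluating from 0 to 1: ∫_{0}^{1} (3*θ**2) sin(4*pi*θ) dθ = (3*(1 - 8*pi**2)/(32*pi**3)) - (3/(32*pi**3)) = -3/(4*pi).
Hence b_4 = 2·(-3/(4*pi)) = -3/(2*pi).

-3/(2*pi)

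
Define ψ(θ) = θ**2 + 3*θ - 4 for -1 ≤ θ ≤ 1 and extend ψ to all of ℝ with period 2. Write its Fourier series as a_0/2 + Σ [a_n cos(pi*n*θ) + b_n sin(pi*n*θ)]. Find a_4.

1/(4*pi**2)

a_4 = ∫_{-1}^{1} ψ(θ) cos(4*pi*θ) dθ.
Integrating by parts twice (tabular method), an antiderivative of (θ**2 + 3*θ - 4) cos(4*pi*θ) is θ**2*sin(4*pi*θ)/(4*pi) + 3*θ*sin(4*pi*θ)/(4*pi) + θ*cos(4*pi*θ)/(8*pi**2) - sin(4*pi*θ)/pi - sin(4*pi*θ)/(32*pi**3) + 3*cos(4*pi*θ)/(16*pi**2); evaluating from -1 to 1: ∫_{-1}^{1} (θ**2 + 3*θ - 4) cos(4*pi*θ) dθ = (5/(16*pi**2)) - (1/(16*pi**2)) = 1/(4*pi**2).
Hence a_4 = 1/(4*pi**2).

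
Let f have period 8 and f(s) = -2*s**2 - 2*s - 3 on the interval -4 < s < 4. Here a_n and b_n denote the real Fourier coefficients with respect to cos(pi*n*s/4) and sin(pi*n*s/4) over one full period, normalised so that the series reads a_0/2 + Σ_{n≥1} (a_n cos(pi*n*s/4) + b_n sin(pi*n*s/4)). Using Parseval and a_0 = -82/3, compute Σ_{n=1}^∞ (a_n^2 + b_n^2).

Parseval: a_0^2/2 + Σ_{n≥1} (a_n^2+b_n^2) = 1/4 ∫_{-4}^{4} f(s)^2 ds = 8974/15.
Subtract a_0^2/2 = 3362/9: Σ (a_n^2+b_n^2) = 10112/45.

10112/45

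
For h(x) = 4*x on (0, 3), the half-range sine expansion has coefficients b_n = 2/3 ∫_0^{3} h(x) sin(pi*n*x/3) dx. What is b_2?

-12/pi

b_2 = 2/3 ∫_0^{3} (4*x) sin(2*pi*x/3) dx.
Integrating by parts (boundary term plus one more integral), an antiderivative of (4*x) sin(2*pi*x/3) is -6*x*cos(2*pi*x/3)/pi + 9*sin(2*pi*x/3)/pi**2; evaluating from 0 to 3: ∫_{0}^{3} (4*x) sin(2*pi*x/3) dx = (-18/pi) - (0) = -18/pi.
Hence b_2 = (2/3)·(-18/pi) = -12/pi.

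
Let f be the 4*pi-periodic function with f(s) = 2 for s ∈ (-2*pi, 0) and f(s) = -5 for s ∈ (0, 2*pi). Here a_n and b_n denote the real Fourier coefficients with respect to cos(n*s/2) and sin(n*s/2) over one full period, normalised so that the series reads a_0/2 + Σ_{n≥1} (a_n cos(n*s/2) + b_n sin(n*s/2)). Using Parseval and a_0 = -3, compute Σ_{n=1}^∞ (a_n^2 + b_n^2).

49/2

Parseval: a_0^2/2 + Σ_{n≥1} (a_n^2+b_n^2) = (1/(2*pi)) ∫_{-2*pi}^{2*pi} f(s)^2 ds = 29.
Subtract a_0^2/2 = 9/2: Σ (a_n^2+b_n^2) = 49/2.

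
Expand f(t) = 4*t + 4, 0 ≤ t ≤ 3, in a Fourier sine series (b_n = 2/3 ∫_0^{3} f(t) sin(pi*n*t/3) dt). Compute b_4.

b_4 = 2/3 ∫_0^{3} (4*t + 4) sin(4*pi*t/3) dt.
Integrating by parts (boundary term plus one more integral), an antiderivative of (4*t + 4) sin(4*pi*t/3) is -3*t*cos(4*pi*t/3)/pi + 9*sin(4*pi*t/3)/(4*pi**2) - 3*cos(4*pi*t/3)/pi; evaluating from 0 to 3: ∫_{0}^{3} (4*t + 4) sin(4*pi*t/3) dt = (-12/pi) - (-3/pi) = -9/pi.
Hence b_4 = (2/3)·(-9/pi) = -6/pi.

-6/pi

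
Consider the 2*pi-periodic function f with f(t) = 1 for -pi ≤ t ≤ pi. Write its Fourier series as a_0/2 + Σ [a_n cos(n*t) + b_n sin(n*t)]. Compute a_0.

2

a_0 = 1/pi ∫_{-pi}^{pi} f(t) dt = 1/pi · (2*pi) = 2.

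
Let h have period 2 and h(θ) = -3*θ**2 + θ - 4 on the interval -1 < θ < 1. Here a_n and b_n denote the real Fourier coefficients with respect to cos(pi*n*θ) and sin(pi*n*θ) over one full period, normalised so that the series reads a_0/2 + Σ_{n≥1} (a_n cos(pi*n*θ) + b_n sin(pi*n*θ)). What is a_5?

a_5 = ∫_{-1}^{1} h(θ) cos(5*pi*θ) dθ.
Integrating by parts twice (tabular method), an antiderivative of (-3*θ**2 + θ - 4) cos(5*pi*θ) is -3*θ**2*sin(5*pi*θ)/(5*pi) + θ*sin(5*pi*θ)/(5*pi) - 6*θ*cos(5*pi*θ)/(25*pi**2) - 4*sin(5*pi*θ)/(5*pi) + 6*sin(5*pi*θ)/(125*pi**3) + cos(5*pi*θ)/(25*pi**2); evaluating from -1 to 1: ∫_{-1}^{1} (-3*θ**2 + θ - 4) cos(5*pi*θ) dθ = (1/(5*pi**2)) - (-7/(25*pi**2)) = 12/(25*pi**2).
Hence a_5 = 12/(25*pi**2).

12/(25*pi**2)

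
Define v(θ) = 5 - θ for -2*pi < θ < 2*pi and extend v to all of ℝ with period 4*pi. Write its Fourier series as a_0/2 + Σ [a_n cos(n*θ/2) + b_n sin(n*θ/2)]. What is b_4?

1

b_4 = (1/(2*pi)) ∫_{-2*pi}^{2*pi} v(θ) sin(2*θ) dθ.
Integrating by parts (boundary term plus one more integral), an antiderivative of (5 - θ) sin(2*θ) is θ*cos(2*θ)/2 - sin(2*θ)/4 - 5*cos(2*θ)/2; evaluating from -2*pi to 2*pi: ∫_{-2*pi}^{2*pi} (5 - θ) sin(2*θ) dθ = (-5/2 + pi) - (-pi - 5/2) = 2*pi.
Hence b_4 = (1/(2*pi))·(2*pi) = 1.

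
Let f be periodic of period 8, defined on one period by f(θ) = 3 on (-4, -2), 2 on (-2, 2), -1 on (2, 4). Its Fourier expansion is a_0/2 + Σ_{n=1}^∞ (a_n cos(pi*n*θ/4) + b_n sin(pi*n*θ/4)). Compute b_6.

b_6 = 1/4 ∫_{-4}^{4} f(θ) sin(3*pi*θ/2) dθ.
Split the integral at the breakpoints.
Directly, an antiderivative of (3) sin(3*pi*θ/2) is -2*cos(3*pi*θ/2)/pi; evaluating from -4 to -2: ∫_{-4}^{-2} (3) sin(3*pi*θ/2) dθ = (2/pi) - (-2/pi) = 4/pi.
Directly, an antiderivative of (2) sin(3*pi*θ/2) is -4*cos(3*pi*θ/2)/(3*pi); evaluating from -2 to 2: ∫_{-2}^{2} (2) sin(3*pi*θ/2) dθ = (4/(3*pi)) - (4/(3*pi)) = 0.
Directly, an antiderivative of (-1) sin(3*pi*θ/2) is 2*cos(3*pi*θ/2)/(3*pi); evaluating from 2 to 4: ∫_{2}^{4} (-1) sin(3*pi*θ/2) dθ = (2/(3*pi)) - (-2/(3*pi)) = 4/(3*pi).
Summing the pieces and multiplying by (1/4) gives b_6 = 4/(3*pi).

4/(3*pi)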